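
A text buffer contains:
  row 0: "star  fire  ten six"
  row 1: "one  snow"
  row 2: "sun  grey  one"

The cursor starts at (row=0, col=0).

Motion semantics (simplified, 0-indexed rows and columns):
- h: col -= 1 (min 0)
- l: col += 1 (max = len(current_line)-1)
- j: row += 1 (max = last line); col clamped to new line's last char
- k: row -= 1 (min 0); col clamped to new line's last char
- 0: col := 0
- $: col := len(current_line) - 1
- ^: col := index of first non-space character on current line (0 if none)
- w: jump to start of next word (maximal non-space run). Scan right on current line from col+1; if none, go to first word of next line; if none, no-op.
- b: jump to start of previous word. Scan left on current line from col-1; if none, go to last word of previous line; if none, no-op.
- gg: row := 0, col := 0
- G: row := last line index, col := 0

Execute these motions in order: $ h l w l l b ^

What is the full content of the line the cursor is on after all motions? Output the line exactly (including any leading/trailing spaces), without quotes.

After 1 ($): row=0 col=18 char='x'
After 2 (h): row=0 col=17 char='i'
After 3 (l): row=0 col=18 char='x'
After 4 (w): row=1 col=0 char='o'
After 5 (l): row=1 col=1 char='n'
After 6 (l): row=1 col=2 char='e'
After 7 (b): row=1 col=0 char='o'
After 8 (^): row=1 col=0 char='o'

Answer: one  snow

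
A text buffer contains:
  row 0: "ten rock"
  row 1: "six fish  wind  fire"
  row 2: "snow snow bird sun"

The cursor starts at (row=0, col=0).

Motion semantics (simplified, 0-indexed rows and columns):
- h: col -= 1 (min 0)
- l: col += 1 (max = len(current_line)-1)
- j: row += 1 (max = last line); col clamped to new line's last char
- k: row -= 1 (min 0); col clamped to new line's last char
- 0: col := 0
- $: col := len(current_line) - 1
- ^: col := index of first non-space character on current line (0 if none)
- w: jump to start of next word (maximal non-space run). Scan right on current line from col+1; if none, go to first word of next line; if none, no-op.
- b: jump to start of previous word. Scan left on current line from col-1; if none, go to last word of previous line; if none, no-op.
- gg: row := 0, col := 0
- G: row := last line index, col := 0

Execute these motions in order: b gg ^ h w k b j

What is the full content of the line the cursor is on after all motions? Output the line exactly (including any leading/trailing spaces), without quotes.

After 1 (b): row=0 col=0 char='t'
After 2 (gg): row=0 col=0 char='t'
After 3 (^): row=0 col=0 char='t'
After 4 (h): row=0 col=0 char='t'
After 5 (w): row=0 col=4 char='r'
After 6 (k): row=0 col=4 char='r'
After 7 (b): row=0 col=0 char='t'
After 8 (j): row=1 col=0 char='s'

Answer: six fish  wind  fire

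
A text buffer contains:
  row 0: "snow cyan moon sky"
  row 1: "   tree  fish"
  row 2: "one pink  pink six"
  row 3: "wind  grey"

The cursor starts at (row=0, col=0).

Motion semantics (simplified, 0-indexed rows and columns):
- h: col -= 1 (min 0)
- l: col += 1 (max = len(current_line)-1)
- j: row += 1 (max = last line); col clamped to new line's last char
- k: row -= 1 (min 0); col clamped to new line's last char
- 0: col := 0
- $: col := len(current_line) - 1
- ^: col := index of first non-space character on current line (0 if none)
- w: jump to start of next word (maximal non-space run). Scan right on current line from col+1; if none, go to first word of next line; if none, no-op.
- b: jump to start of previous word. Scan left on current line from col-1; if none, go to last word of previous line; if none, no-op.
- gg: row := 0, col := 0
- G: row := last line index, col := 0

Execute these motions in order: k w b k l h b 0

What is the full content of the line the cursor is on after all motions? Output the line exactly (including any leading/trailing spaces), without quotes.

After 1 (k): row=0 col=0 char='s'
After 2 (w): row=0 col=5 char='c'
After 3 (b): row=0 col=0 char='s'
After 4 (k): row=0 col=0 char='s'
After 5 (l): row=0 col=1 char='n'
After 6 (h): row=0 col=0 char='s'
After 7 (b): row=0 col=0 char='s'
After 8 (0): row=0 col=0 char='s'

Answer: snow cyan moon sky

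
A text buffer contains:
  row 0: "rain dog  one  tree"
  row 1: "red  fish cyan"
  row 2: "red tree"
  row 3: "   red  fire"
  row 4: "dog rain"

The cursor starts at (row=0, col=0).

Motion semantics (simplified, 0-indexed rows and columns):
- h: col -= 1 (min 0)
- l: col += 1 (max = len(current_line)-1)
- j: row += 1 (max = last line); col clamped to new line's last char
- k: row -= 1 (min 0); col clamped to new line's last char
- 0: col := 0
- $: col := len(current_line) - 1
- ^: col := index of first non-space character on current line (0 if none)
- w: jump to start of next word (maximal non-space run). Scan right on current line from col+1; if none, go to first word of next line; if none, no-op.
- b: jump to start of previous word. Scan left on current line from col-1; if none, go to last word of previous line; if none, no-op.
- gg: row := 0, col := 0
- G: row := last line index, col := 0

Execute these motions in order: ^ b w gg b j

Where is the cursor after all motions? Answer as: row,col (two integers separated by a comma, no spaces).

After 1 (^): row=0 col=0 char='r'
After 2 (b): row=0 col=0 char='r'
After 3 (w): row=0 col=5 char='d'
After 4 (gg): row=0 col=0 char='r'
After 5 (b): row=0 col=0 char='r'
After 6 (j): row=1 col=0 char='r'

Answer: 1,0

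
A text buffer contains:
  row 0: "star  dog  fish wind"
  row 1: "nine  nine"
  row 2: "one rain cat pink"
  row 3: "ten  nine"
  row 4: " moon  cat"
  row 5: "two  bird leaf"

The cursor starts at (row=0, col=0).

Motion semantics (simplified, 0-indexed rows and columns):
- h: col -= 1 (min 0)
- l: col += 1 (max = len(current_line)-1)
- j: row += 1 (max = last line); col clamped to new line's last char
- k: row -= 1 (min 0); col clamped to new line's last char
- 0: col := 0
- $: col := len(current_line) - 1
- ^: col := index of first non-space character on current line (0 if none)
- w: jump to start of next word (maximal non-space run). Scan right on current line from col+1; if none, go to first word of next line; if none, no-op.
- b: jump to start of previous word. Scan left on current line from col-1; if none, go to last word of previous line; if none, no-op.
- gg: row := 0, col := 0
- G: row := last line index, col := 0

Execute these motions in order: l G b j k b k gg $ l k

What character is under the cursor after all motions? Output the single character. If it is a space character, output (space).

Answer: d

Derivation:
After 1 (l): row=0 col=1 char='t'
After 2 (G): row=5 col=0 char='t'
After 3 (b): row=4 col=7 char='c'
After 4 (j): row=5 col=7 char='r'
After 5 (k): row=4 col=7 char='c'
After 6 (b): row=4 col=1 char='m'
After 7 (k): row=3 col=1 char='e'
After 8 (gg): row=0 col=0 char='s'
After 9 ($): row=0 col=19 char='d'
After 10 (l): row=0 col=19 char='d'
After 11 (k): row=0 col=19 char='d'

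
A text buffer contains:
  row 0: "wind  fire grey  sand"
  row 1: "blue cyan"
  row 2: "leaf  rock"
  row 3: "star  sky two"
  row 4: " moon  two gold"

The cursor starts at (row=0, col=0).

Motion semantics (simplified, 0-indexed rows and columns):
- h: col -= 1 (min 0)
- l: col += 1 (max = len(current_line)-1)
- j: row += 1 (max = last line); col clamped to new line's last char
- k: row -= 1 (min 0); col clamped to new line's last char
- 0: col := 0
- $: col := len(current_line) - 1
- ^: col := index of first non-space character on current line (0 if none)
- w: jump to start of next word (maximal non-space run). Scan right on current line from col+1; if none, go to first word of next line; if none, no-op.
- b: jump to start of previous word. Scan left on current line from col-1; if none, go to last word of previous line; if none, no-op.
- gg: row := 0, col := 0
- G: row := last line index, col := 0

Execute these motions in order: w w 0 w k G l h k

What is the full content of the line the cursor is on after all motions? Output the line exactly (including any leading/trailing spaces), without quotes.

After 1 (w): row=0 col=6 char='f'
After 2 (w): row=0 col=11 char='g'
After 3 (0): row=0 col=0 char='w'
After 4 (w): row=0 col=6 char='f'
After 5 (k): row=0 col=6 char='f'
After 6 (G): row=4 col=0 char='_'
After 7 (l): row=4 col=1 char='m'
After 8 (h): row=4 col=0 char='_'
After 9 (k): row=3 col=0 char='s'

Answer: star  sky two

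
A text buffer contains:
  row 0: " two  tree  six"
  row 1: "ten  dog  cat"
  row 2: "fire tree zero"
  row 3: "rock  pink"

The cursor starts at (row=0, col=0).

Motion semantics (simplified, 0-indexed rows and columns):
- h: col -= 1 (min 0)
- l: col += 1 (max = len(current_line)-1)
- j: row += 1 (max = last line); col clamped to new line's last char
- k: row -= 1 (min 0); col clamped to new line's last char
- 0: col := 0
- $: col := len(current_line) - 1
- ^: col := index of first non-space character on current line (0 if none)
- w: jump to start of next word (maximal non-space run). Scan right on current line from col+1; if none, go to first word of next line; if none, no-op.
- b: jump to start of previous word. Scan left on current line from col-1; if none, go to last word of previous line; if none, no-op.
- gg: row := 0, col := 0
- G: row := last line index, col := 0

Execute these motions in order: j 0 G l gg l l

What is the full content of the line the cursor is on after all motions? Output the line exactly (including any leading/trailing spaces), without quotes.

Answer:  two  tree  six

Derivation:
After 1 (j): row=1 col=0 char='t'
After 2 (0): row=1 col=0 char='t'
After 3 (G): row=3 col=0 char='r'
After 4 (l): row=3 col=1 char='o'
After 5 (gg): row=0 col=0 char='_'
After 6 (l): row=0 col=1 char='t'
After 7 (l): row=0 col=2 char='w'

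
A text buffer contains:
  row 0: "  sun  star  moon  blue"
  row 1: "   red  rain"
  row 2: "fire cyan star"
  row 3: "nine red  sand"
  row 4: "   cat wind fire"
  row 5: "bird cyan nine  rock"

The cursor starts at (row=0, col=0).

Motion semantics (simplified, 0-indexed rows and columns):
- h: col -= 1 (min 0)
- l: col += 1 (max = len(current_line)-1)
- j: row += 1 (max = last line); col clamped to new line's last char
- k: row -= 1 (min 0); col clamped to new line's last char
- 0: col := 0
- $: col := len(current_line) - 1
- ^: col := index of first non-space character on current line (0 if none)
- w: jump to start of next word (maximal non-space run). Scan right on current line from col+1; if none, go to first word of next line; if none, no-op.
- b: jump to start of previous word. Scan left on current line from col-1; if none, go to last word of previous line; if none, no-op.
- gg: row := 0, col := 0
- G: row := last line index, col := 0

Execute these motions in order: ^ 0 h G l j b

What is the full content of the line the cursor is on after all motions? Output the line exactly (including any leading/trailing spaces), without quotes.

After 1 (^): row=0 col=2 char='s'
After 2 (0): row=0 col=0 char='_'
After 3 (h): row=0 col=0 char='_'
After 4 (G): row=5 col=0 char='b'
After 5 (l): row=5 col=1 char='i'
After 6 (j): row=5 col=1 char='i'
After 7 (b): row=5 col=0 char='b'

Answer: bird cyan nine  rock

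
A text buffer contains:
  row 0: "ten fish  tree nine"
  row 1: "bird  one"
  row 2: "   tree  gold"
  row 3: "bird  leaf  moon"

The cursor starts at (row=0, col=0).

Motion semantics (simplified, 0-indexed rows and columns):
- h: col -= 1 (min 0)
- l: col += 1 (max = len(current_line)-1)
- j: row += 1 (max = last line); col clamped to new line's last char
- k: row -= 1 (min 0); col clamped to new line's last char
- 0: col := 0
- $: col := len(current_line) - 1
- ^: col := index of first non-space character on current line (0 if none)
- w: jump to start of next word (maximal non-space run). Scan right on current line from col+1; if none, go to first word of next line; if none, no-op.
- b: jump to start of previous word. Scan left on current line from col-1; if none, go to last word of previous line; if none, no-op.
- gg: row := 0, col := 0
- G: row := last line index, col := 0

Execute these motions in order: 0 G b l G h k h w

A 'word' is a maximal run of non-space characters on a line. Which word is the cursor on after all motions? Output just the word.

After 1 (0): row=0 col=0 char='t'
After 2 (G): row=3 col=0 char='b'
After 3 (b): row=2 col=9 char='g'
After 4 (l): row=2 col=10 char='o'
After 5 (G): row=3 col=0 char='b'
After 6 (h): row=3 col=0 char='b'
After 7 (k): row=2 col=0 char='_'
After 8 (h): row=2 col=0 char='_'
After 9 (w): row=2 col=3 char='t'

Answer: tree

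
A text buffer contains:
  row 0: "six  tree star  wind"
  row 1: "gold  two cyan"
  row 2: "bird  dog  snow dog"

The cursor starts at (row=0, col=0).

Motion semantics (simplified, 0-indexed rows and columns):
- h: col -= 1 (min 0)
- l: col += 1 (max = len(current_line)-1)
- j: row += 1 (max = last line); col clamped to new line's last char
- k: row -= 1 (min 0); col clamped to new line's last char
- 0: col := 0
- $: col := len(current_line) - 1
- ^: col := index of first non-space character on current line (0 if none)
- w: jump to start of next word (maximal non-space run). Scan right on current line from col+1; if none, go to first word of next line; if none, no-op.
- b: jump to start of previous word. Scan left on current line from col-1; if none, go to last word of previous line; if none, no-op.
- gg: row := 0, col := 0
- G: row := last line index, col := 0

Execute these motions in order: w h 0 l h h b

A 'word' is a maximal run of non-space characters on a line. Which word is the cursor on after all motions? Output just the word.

After 1 (w): row=0 col=5 char='t'
After 2 (h): row=0 col=4 char='_'
After 3 (0): row=0 col=0 char='s'
After 4 (l): row=0 col=1 char='i'
After 5 (h): row=0 col=0 char='s'
After 6 (h): row=0 col=0 char='s'
After 7 (b): row=0 col=0 char='s'

Answer: six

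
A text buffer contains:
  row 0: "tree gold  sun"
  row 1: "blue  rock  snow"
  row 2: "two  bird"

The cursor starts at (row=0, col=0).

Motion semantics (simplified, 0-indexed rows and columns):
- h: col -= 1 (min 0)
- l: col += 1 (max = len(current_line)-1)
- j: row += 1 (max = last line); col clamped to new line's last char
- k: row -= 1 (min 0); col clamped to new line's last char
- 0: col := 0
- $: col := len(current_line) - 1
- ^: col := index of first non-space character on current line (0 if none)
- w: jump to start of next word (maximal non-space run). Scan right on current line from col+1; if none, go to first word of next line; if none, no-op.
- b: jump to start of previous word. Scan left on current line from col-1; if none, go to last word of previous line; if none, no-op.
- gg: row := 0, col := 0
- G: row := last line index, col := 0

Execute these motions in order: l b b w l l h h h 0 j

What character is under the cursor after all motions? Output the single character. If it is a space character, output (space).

After 1 (l): row=0 col=1 char='r'
After 2 (b): row=0 col=0 char='t'
After 3 (b): row=0 col=0 char='t'
After 4 (w): row=0 col=5 char='g'
After 5 (l): row=0 col=6 char='o'
After 6 (l): row=0 col=7 char='l'
After 7 (h): row=0 col=6 char='o'
After 8 (h): row=0 col=5 char='g'
After 9 (h): row=0 col=4 char='_'
After 10 (0): row=0 col=0 char='t'
After 11 (j): row=1 col=0 char='b'

Answer: b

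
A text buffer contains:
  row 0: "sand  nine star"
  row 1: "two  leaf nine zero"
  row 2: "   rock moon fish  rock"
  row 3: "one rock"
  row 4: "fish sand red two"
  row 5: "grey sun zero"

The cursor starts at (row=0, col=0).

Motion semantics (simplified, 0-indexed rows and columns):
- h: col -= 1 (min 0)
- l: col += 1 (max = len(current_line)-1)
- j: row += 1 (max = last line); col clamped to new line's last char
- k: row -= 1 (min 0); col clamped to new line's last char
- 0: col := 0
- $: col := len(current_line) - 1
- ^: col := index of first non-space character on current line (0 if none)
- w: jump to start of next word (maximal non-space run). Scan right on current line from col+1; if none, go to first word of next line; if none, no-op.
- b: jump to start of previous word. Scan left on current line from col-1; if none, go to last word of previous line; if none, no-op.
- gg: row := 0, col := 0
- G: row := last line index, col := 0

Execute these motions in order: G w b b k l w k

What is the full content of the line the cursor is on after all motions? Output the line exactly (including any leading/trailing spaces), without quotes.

After 1 (G): row=5 col=0 char='g'
After 2 (w): row=5 col=5 char='s'
After 3 (b): row=5 col=0 char='g'
After 4 (b): row=4 col=14 char='t'
After 5 (k): row=3 col=7 char='k'
After 6 (l): row=3 col=7 char='k'
After 7 (w): row=4 col=0 char='f'
After 8 (k): row=3 col=0 char='o'

Answer: one rock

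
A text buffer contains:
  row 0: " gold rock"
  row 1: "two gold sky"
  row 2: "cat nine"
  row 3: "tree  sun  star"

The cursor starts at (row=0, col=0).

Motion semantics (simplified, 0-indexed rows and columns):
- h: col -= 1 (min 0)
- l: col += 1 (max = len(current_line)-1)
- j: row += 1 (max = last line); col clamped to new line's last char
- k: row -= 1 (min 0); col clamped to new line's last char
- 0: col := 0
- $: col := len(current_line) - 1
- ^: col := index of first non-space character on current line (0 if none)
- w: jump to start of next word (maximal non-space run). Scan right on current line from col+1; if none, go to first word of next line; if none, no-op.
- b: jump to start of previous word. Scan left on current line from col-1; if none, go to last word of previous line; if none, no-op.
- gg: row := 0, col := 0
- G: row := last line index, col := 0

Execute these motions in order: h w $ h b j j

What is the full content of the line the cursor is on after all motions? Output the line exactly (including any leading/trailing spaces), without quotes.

After 1 (h): row=0 col=0 char='_'
After 2 (w): row=0 col=1 char='g'
After 3 ($): row=0 col=9 char='k'
After 4 (h): row=0 col=8 char='c'
After 5 (b): row=0 col=6 char='r'
After 6 (j): row=1 col=6 char='l'
After 7 (j): row=2 col=6 char='n'

Answer: cat nine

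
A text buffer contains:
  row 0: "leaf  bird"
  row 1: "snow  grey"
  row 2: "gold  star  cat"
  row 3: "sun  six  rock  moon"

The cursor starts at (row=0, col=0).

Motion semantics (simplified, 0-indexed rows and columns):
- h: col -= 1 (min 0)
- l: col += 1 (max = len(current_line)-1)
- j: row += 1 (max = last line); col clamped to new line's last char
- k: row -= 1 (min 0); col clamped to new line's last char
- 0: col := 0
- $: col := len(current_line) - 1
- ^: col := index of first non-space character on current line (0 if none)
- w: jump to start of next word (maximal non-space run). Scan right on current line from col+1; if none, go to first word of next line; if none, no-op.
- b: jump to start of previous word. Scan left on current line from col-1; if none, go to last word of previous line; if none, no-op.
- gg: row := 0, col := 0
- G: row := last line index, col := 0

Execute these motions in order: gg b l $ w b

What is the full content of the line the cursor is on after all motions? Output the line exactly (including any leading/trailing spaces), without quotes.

Answer: leaf  bird

Derivation:
After 1 (gg): row=0 col=0 char='l'
After 2 (b): row=0 col=0 char='l'
After 3 (l): row=0 col=1 char='e'
After 4 ($): row=0 col=9 char='d'
After 5 (w): row=1 col=0 char='s'
After 6 (b): row=0 col=6 char='b'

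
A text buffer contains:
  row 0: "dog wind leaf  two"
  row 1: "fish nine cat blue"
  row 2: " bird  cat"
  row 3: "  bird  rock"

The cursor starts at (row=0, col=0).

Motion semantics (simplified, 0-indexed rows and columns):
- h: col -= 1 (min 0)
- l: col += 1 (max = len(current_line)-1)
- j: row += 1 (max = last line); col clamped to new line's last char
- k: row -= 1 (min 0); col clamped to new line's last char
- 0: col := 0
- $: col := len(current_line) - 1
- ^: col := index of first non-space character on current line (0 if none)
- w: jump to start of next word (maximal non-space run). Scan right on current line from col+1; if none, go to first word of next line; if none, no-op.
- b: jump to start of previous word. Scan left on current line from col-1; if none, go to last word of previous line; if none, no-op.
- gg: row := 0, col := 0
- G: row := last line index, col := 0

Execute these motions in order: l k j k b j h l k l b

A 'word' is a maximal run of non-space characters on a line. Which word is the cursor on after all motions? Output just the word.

Answer: dog

Derivation:
After 1 (l): row=0 col=1 char='o'
After 2 (k): row=0 col=1 char='o'
After 3 (j): row=1 col=1 char='i'
After 4 (k): row=0 col=1 char='o'
After 5 (b): row=0 col=0 char='d'
After 6 (j): row=1 col=0 char='f'
After 7 (h): row=1 col=0 char='f'
After 8 (l): row=1 col=1 char='i'
After 9 (k): row=0 col=1 char='o'
After 10 (l): row=0 col=2 char='g'
After 11 (b): row=0 col=0 char='d'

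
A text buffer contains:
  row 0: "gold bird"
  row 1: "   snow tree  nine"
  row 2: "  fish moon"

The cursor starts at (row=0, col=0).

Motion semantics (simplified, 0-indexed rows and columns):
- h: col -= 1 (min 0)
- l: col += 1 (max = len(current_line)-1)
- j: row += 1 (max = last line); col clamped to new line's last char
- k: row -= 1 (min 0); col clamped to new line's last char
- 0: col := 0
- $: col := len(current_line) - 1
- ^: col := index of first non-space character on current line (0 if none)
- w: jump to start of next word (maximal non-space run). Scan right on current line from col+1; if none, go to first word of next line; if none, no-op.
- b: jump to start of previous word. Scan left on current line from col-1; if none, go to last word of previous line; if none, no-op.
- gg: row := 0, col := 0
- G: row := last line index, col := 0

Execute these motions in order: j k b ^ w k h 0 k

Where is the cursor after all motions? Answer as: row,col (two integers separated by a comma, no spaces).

After 1 (j): row=1 col=0 char='_'
After 2 (k): row=0 col=0 char='g'
After 3 (b): row=0 col=0 char='g'
After 4 (^): row=0 col=0 char='g'
After 5 (w): row=0 col=5 char='b'
After 6 (k): row=0 col=5 char='b'
After 7 (h): row=0 col=4 char='_'
After 8 (0): row=0 col=0 char='g'
After 9 (k): row=0 col=0 char='g'

Answer: 0,0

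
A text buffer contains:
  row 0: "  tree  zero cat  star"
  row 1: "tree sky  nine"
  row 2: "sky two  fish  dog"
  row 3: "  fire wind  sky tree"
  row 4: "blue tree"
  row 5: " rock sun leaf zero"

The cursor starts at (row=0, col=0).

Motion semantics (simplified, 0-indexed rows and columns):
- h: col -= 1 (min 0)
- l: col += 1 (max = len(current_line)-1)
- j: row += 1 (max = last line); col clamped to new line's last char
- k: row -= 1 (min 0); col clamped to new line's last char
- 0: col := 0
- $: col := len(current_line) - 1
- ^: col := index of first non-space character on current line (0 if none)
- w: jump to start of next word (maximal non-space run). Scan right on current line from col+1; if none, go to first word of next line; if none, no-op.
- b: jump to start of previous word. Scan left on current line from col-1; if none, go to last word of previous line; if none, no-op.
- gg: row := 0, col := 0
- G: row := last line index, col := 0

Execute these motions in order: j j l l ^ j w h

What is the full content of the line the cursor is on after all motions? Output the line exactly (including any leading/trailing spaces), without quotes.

After 1 (j): row=1 col=0 char='t'
After 2 (j): row=2 col=0 char='s'
After 3 (l): row=2 col=1 char='k'
After 4 (l): row=2 col=2 char='y'
After 5 (^): row=2 col=0 char='s'
After 6 (j): row=3 col=0 char='_'
After 7 (w): row=3 col=2 char='f'
After 8 (h): row=3 col=1 char='_'

Answer:   fire wind  sky tree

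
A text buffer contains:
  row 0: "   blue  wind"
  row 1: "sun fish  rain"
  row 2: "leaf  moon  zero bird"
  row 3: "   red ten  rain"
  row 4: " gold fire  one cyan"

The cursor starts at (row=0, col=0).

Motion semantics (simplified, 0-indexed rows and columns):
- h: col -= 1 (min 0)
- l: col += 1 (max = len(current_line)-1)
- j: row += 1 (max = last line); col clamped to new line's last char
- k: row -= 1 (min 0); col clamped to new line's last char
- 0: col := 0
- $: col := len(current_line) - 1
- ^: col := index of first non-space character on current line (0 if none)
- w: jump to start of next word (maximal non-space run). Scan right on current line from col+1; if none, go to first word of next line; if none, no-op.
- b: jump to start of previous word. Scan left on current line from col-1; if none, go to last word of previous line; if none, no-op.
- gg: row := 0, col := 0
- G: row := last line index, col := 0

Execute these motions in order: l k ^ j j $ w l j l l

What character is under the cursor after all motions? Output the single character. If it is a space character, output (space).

After 1 (l): row=0 col=1 char='_'
After 2 (k): row=0 col=1 char='_'
After 3 (^): row=0 col=3 char='b'
After 4 (j): row=1 col=3 char='_'
After 5 (j): row=2 col=3 char='f'
After 6 ($): row=2 col=20 char='d'
After 7 (w): row=3 col=3 char='r'
After 8 (l): row=3 col=4 char='e'
After 9 (j): row=4 col=4 char='d'
After 10 (l): row=4 col=5 char='_'
After 11 (l): row=4 col=6 char='f'

Answer: f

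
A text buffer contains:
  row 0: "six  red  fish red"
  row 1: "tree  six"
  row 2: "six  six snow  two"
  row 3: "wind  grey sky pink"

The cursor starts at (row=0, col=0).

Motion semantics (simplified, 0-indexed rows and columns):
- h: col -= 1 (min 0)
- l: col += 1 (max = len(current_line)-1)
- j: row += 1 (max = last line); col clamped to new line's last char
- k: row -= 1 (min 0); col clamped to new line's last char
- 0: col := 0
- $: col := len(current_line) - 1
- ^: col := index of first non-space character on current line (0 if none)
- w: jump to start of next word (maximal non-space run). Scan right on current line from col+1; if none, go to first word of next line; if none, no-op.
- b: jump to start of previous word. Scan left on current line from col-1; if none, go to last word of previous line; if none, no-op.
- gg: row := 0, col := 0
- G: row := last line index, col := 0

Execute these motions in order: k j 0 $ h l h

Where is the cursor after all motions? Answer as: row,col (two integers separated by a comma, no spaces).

After 1 (k): row=0 col=0 char='s'
After 2 (j): row=1 col=0 char='t'
After 3 (0): row=1 col=0 char='t'
After 4 ($): row=1 col=8 char='x'
After 5 (h): row=1 col=7 char='i'
After 6 (l): row=1 col=8 char='x'
After 7 (h): row=1 col=7 char='i'

Answer: 1,7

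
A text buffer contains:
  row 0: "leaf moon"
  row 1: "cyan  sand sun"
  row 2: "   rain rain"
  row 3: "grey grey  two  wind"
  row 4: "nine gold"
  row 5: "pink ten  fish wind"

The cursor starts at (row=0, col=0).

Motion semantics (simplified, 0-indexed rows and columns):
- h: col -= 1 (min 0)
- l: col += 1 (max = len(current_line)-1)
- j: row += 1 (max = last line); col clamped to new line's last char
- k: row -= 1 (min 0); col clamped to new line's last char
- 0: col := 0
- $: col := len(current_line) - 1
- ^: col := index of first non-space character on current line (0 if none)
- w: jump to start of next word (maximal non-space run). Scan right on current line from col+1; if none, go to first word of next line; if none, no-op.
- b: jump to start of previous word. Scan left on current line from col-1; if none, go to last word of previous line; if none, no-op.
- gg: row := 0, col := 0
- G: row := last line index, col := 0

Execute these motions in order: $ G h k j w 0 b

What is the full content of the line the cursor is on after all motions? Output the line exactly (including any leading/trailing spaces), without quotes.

After 1 ($): row=0 col=8 char='n'
After 2 (G): row=5 col=0 char='p'
After 3 (h): row=5 col=0 char='p'
After 4 (k): row=4 col=0 char='n'
After 5 (j): row=5 col=0 char='p'
After 6 (w): row=5 col=5 char='t'
After 7 (0): row=5 col=0 char='p'
After 8 (b): row=4 col=5 char='g'

Answer: nine gold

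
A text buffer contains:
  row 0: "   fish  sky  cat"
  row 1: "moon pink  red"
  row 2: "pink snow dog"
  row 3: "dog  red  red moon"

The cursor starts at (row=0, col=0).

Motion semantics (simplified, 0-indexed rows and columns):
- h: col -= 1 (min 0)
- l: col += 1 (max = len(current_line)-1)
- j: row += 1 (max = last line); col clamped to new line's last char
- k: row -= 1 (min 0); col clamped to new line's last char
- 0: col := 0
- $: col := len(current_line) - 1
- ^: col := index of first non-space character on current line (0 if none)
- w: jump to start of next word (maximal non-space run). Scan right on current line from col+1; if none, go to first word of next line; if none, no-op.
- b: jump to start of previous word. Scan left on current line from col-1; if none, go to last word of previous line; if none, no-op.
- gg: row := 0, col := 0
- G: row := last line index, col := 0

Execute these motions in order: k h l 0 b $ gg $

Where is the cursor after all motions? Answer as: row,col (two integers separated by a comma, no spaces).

After 1 (k): row=0 col=0 char='_'
After 2 (h): row=0 col=0 char='_'
After 3 (l): row=0 col=1 char='_'
After 4 (0): row=0 col=0 char='_'
After 5 (b): row=0 col=0 char='_'
After 6 ($): row=0 col=16 char='t'
After 7 (gg): row=0 col=0 char='_'
After 8 ($): row=0 col=16 char='t'

Answer: 0,16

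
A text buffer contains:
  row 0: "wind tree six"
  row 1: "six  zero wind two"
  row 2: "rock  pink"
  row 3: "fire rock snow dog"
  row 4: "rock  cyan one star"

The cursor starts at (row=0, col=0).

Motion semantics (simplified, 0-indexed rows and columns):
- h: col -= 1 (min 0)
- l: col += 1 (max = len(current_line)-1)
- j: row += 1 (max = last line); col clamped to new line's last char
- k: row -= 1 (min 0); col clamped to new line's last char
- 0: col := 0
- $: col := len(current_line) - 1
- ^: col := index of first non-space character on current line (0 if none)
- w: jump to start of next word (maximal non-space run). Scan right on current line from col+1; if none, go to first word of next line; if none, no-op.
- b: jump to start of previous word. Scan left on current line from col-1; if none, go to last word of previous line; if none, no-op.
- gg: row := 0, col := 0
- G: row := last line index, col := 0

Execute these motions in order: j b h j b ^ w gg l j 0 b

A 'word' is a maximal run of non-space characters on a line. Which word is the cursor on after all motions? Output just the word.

Answer: six

Derivation:
After 1 (j): row=1 col=0 char='s'
After 2 (b): row=0 col=10 char='s'
After 3 (h): row=0 col=9 char='_'
After 4 (j): row=1 col=9 char='_'
After 5 (b): row=1 col=5 char='z'
After 6 (^): row=1 col=0 char='s'
After 7 (w): row=1 col=5 char='z'
After 8 (gg): row=0 col=0 char='w'
After 9 (l): row=0 col=1 char='i'
After 10 (j): row=1 col=1 char='i'
After 11 (0): row=1 col=0 char='s'
After 12 (b): row=0 col=10 char='s'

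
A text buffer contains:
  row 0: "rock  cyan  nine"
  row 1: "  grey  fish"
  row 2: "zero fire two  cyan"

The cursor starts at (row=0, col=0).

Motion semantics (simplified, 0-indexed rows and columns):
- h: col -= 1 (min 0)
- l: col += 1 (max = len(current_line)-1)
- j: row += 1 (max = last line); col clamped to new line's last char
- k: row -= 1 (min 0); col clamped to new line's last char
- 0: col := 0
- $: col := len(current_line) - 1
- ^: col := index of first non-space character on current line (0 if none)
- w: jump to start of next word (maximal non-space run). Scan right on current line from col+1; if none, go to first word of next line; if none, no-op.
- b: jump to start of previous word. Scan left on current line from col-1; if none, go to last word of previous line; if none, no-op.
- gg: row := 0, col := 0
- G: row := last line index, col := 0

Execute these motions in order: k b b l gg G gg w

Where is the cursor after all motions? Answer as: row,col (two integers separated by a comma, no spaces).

After 1 (k): row=0 col=0 char='r'
After 2 (b): row=0 col=0 char='r'
After 3 (b): row=0 col=0 char='r'
After 4 (l): row=0 col=1 char='o'
After 5 (gg): row=0 col=0 char='r'
After 6 (G): row=2 col=0 char='z'
After 7 (gg): row=0 col=0 char='r'
After 8 (w): row=0 col=6 char='c'

Answer: 0,6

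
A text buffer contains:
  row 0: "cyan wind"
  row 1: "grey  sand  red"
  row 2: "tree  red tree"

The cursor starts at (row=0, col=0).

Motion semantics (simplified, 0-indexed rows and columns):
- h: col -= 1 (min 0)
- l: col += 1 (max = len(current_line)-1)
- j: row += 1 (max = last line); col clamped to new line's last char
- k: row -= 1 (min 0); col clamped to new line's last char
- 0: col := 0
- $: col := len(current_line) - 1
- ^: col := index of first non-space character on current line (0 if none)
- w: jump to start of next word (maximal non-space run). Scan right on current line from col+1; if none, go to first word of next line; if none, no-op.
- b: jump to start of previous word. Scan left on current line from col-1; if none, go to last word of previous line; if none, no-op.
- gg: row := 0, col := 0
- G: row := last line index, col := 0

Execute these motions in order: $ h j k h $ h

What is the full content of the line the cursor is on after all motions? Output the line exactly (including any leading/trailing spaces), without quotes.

After 1 ($): row=0 col=8 char='d'
After 2 (h): row=0 col=7 char='n'
After 3 (j): row=1 col=7 char='a'
After 4 (k): row=0 col=7 char='n'
After 5 (h): row=0 col=6 char='i'
After 6 ($): row=0 col=8 char='d'
After 7 (h): row=0 col=7 char='n'

Answer: cyan wind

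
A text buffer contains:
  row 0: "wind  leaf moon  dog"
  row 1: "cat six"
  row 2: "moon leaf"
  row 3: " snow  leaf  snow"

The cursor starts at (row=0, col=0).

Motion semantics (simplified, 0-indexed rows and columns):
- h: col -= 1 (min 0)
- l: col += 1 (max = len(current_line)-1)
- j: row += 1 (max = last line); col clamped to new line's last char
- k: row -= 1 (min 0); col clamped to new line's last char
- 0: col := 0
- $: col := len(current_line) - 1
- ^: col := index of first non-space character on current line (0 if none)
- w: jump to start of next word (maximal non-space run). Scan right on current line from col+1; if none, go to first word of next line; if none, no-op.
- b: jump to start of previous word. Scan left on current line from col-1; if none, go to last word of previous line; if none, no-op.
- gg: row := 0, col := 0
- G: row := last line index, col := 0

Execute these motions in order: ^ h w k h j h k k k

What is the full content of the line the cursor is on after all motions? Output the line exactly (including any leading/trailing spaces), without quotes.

After 1 (^): row=0 col=0 char='w'
After 2 (h): row=0 col=0 char='w'
After 3 (w): row=0 col=6 char='l'
After 4 (k): row=0 col=6 char='l'
After 5 (h): row=0 col=5 char='_'
After 6 (j): row=1 col=5 char='i'
After 7 (h): row=1 col=4 char='s'
After 8 (k): row=0 col=4 char='_'
After 9 (k): row=0 col=4 char='_'
After 10 (k): row=0 col=4 char='_'

Answer: wind  leaf moon  dog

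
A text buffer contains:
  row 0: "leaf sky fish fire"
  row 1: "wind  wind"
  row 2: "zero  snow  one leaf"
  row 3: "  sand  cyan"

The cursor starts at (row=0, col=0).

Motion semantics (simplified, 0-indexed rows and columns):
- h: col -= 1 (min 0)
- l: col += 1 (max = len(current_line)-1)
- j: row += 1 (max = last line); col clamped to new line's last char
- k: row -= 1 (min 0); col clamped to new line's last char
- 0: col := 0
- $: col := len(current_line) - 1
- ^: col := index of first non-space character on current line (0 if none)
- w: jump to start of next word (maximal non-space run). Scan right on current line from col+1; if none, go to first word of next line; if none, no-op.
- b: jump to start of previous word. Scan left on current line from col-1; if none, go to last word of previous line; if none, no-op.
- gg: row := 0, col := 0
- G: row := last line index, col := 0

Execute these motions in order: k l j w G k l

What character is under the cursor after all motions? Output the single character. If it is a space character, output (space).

After 1 (k): row=0 col=0 char='l'
After 2 (l): row=0 col=1 char='e'
After 3 (j): row=1 col=1 char='i'
After 4 (w): row=1 col=6 char='w'
After 5 (G): row=3 col=0 char='_'
After 6 (k): row=2 col=0 char='z'
After 7 (l): row=2 col=1 char='e'

Answer: e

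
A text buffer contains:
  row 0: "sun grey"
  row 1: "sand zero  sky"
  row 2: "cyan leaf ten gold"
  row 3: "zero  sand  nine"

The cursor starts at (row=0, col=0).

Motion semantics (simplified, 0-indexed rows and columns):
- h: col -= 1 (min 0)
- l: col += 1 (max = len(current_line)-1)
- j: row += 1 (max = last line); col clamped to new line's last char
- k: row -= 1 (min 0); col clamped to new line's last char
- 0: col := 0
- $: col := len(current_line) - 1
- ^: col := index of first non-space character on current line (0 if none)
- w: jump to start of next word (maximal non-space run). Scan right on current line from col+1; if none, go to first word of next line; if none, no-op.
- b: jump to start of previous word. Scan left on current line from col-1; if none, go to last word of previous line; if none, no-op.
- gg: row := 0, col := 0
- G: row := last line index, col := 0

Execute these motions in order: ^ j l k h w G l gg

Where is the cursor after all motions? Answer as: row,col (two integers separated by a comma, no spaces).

After 1 (^): row=0 col=0 char='s'
After 2 (j): row=1 col=0 char='s'
After 3 (l): row=1 col=1 char='a'
After 4 (k): row=0 col=1 char='u'
After 5 (h): row=0 col=0 char='s'
After 6 (w): row=0 col=4 char='g'
After 7 (G): row=3 col=0 char='z'
After 8 (l): row=3 col=1 char='e'
After 9 (gg): row=0 col=0 char='s'

Answer: 0,0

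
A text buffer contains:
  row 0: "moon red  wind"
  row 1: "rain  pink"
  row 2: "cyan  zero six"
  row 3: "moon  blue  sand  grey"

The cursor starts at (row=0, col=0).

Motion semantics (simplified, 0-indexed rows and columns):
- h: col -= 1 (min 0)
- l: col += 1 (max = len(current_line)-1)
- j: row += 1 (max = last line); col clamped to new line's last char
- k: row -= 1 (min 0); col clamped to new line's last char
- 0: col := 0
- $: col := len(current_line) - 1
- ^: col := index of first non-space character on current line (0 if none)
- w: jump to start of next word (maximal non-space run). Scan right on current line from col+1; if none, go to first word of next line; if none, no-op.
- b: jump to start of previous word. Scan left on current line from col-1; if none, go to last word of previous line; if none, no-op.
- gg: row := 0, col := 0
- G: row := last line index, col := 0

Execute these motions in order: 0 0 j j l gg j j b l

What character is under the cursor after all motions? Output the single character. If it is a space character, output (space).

Answer: i

Derivation:
After 1 (0): row=0 col=0 char='m'
After 2 (0): row=0 col=0 char='m'
After 3 (j): row=1 col=0 char='r'
After 4 (j): row=2 col=0 char='c'
After 5 (l): row=2 col=1 char='y'
After 6 (gg): row=0 col=0 char='m'
After 7 (j): row=1 col=0 char='r'
After 8 (j): row=2 col=0 char='c'
After 9 (b): row=1 col=6 char='p'
After 10 (l): row=1 col=7 char='i'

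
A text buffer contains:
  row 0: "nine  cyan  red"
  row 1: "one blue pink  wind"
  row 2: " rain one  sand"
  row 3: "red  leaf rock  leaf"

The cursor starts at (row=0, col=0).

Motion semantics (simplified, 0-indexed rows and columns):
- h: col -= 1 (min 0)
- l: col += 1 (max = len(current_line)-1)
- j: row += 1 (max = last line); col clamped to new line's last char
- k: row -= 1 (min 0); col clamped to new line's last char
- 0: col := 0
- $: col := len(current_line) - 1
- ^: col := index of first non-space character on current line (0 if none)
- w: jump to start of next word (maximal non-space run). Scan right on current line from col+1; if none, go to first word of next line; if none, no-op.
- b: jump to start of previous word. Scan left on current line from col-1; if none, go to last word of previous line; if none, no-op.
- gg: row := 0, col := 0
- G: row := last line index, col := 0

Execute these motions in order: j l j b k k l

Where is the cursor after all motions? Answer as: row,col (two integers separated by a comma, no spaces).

Answer: 0,14

Derivation:
After 1 (j): row=1 col=0 char='o'
After 2 (l): row=1 col=1 char='n'
After 3 (j): row=2 col=1 char='r'
After 4 (b): row=1 col=15 char='w'
After 5 (k): row=0 col=14 char='d'
After 6 (k): row=0 col=14 char='d'
After 7 (l): row=0 col=14 char='d'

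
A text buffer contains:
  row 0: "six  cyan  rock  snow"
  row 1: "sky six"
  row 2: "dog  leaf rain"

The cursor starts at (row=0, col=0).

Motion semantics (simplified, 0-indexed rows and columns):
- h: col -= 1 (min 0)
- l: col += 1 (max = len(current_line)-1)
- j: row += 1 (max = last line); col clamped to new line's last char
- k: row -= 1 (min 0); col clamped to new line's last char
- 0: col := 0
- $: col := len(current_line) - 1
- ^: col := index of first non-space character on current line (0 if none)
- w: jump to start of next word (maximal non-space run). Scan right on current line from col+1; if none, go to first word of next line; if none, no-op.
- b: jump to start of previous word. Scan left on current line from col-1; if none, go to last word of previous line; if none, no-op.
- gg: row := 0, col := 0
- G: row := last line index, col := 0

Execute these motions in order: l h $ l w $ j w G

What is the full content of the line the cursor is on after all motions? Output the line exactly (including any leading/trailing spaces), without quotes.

Answer: dog  leaf rain

Derivation:
After 1 (l): row=0 col=1 char='i'
After 2 (h): row=0 col=0 char='s'
After 3 ($): row=0 col=20 char='w'
After 4 (l): row=0 col=20 char='w'
After 5 (w): row=1 col=0 char='s'
After 6 ($): row=1 col=6 char='x'
After 7 (j): row=2 col=6 char='e'
After 8 (w): row=2 col=10 char='r'
After 9 (G): row=2 col=0 char='d'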